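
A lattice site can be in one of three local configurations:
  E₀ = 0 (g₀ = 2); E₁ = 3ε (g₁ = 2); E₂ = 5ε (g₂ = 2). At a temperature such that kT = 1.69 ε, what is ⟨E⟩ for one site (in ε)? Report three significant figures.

0.629 ε

Eᵢ/kT = 0, 1.7751, 2.9586.
Z = Σ gᵢe^(−Eᵢ/kT) = 2·e^(−0) + 2·e^(−1.7751) + 2·e^(−2.9586) = 2.0000 + 0.33893 + 0.10378 = 2.4427.
⟨E⟩ = Σ Eᵢ gᵢe^(−Eᵢ/kT) / Z = (0·2.0000 + 3·0.33893 + 5·0.10378) / 2.4427 = 0.629 ε.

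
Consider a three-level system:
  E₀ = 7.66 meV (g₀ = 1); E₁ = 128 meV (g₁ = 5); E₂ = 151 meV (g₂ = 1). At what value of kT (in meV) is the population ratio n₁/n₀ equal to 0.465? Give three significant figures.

50.7 meV

n₁/n₀ = (g₁/g₀) exp[−(E₁−E₀)/kT] = 0.465.
⇒ (E₁−E₀)/kT = ln((5/1)/0.465) = ln(10.753) = 2.3752.
kT = 120.34 meV / 2.3752 = 50.7 meV.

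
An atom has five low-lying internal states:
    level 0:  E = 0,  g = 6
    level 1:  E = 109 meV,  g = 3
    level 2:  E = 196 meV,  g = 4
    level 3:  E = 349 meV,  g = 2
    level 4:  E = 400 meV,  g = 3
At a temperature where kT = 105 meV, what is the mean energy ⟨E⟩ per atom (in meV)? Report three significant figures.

36.9 meV

Eᵢ/kT = 0, 1.0381, 1.8667, 3.3238, 3.8095.
Z = Σ gᵢe^(−Eᵢ/kT) = 6·e^(−0) + 3·e^(−1.0381) + 4·e^(−1.8667) + 2·e^(−3.3238) + 3·e^(−3.8095) = 6.0000 + 1.0624 + 0.61853 + 0.072031 + 0.066478 = 7.8194.
⟨E⟩ = Σ Eᵢ gᵢe^(−Eᵢ/kT) / Z = (0·6.0000 + 109·1.0624 + 196·0.61853 + 349·0.072031 + 400·0.066478) / 7.8194 = 36.9 meV.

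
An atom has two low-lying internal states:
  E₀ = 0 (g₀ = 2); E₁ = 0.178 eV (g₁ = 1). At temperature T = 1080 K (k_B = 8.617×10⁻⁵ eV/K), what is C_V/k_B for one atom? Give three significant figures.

k_BT = 8.617×10⁻⁵ × 1080 K = 0.093064 eV.
Eᵢ/kT = 0, 1.9127.
Z = Σ gᵢe^(−Eᵢ/kT) = 2·e^(−0) + 1·e^(−1.9127) = 2.0000 + 0.14768 = 2.1477.
⟨E⟩ = 0.012240 eV, ⟨E²⟩ = 0.0021787 eV².
C_V/k_B = (⟨E²⟩ − ⟨E⟩²)/(kT)² = (0.0021787 − 0.00014982)/0.0086609 = 0.234.

0.234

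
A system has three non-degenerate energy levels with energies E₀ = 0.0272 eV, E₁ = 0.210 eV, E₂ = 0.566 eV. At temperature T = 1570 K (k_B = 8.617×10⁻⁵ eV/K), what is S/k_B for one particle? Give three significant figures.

0.577

k_BT = 8.617×10⁻⁵ × 1570 K = 0.13529 eV.
Eᵢ/kT = 0.20105, 1.5522, 4.1836.
Z = Σ e^(−Eᵢ/kT) = e^(−0.20105) + e^(−1.5522) + e^(−4.1836) = 0.81787 + 0.21178 + 0.015244 = 1.0449.
⟨E⟩ = Σ EᵢPᵢ = 0.072110 eV.
S/k_B = ln Z + ⟨E⟩/kT = ln(1.0449) + 0.072110/0.13529 = 0.043921 + 0.53300 = 0.577.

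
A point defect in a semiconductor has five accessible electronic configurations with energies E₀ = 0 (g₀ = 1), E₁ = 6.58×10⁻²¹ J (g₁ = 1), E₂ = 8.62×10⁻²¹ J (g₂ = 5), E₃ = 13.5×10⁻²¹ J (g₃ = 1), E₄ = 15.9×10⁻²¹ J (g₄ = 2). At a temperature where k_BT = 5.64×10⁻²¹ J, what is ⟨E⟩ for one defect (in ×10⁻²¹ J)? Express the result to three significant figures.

5.57 ×10⁻²¹ J

Eᵢ/kT = 0, 1.1667, 1.5284, 2.3936, 2.8191.
Z = Σ gᵢe^(−Eᵢ/kT) = 1·e^(−0) + 1·e^(−1.1667) + 5·e^(−1.5284) + 1·e^(−2.3936) + 2·e^(−2.8191) = 1.0000 + 0.31139 + 1.0844 + 0.091300 + 0.11932 = 2.6064.
⟨E⟩ = Σ Eᵢ gᵢe^(−Eᵢ/kT) / Z = (0·1.0000 + 6.58·0.31139 + 8.62·1.0844 + 13.5·0.091300 + 15.9·0.11932) / 2.6064 = 5.57 ×10⁻²¹ J.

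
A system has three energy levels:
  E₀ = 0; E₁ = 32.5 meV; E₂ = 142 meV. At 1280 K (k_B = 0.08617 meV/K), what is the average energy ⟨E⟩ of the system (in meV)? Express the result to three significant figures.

k_BT = 0.08617 × 1280 K = 110.30 meV.
Eᵢ/kT = 0, 0.29465, 1.2874.
Z = Σ e^(−Eᵢ/kT) = e^(−0) + e^(−0.29465) + e^(−1.2874) = 1.0000 + 0.74479 + 0.27599 = 2.0208.
⟨E⟩ = Σ Eᵢ e^(−Eᵢ/kT) / Z = (0·1.0000 + 32.5·0.74479 + 142·0.27599) / 2.0208 = 31.4 meV.

31.4 meV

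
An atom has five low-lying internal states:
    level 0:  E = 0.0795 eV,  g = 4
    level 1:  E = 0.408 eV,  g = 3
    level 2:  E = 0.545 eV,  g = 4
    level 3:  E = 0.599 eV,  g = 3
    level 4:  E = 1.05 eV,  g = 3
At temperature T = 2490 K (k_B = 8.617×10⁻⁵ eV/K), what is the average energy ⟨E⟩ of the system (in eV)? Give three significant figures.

0.190 eV

k_BT = 8.617×10⁻⁵ × 2490 K = 0.21456 eV.
Eᵢ/kT = 0.37053, 1.9016, 2.5401, 2.7918, 4.8937.
Z = Σ gᵢe^(−Eᵢ/kT) = 4·e^(−0.37053) + 3·e^(−1.9016) + 4·e^(−2.5401) + 3·e^(−2.7918) + 3·e^(−4.8937) = 2.7615 + 0.44799 + 0.31543 + 0.18393 + 0.022481 = 3.7313.
⟨E⟩ = Σ Eᵢ gᵢe^(−Eᵢ/kT) / Z = (0.0795·2.7615 + 0.408·0.44799 + 0.545·0.31543 + 0.599·0.18393 + 1.05·0.022481) / 3.7313 = 0.190 eV.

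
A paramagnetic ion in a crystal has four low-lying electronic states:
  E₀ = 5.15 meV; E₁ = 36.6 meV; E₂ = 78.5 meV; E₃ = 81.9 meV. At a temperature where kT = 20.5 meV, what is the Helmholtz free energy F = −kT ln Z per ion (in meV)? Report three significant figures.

Eᵢ/kT = 0.25122, 1.7854, 3.8293, 3.9951.
Z = Σ e^(−Eᵢ/kT) = e^(−0.25122) + e^(−1.7854) + e^(−3.8293) + e^(−3.9951) = 0.77785 + 0.16773 + 0.021725 + 0.018406 = 0.98571.
F = −kT ln Z = −20.5 × ln(0.98571) = −20.5 × -0.014393 = 0.295 meV.

0.295 meV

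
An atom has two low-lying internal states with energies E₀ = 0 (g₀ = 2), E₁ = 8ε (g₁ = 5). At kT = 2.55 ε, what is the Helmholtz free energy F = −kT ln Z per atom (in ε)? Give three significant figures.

-2.03 ε

Eᵢ/kT = 0, 3.1373.
Z = Σ gᵢe^(−Eᵢ/kT) = 2·e^(−0) + 5·e^(−3.1373) = 2.0000 + 0.21700 = 2.2170.
F = −kT ln Z = −2.55 × ln(2.2170) = −2.55 × 0.79615 = -2.03 ε.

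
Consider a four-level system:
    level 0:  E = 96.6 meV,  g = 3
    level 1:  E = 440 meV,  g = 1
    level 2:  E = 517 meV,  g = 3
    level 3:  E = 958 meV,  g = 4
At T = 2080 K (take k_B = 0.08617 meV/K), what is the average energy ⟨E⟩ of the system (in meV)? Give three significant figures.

154 meV

k_BT = 0.08617 × 2080 K = 179.23 meV.
Eᵢ/kT = 0.53897, 2.4549, 2.8846, 5.3451.
Z = Σ gᵢe^(−Eᵢ/kT) = 3·e^(−0.53897) + 1·e^(−2.4549) + 3·e^(−2.8846) + 4·e^(−5.3451) = 1.7500 + 0.085872 + 0.16763 + 0.019086 = 2.0226.
⟨E⟩ = Σ Eᵢ gᵢe^(−Eᵢ/kT) / Z = (96.6·1.7500 + 440·0.085872 + 517·0.16763 + 958·0.019086) / 2.0226 = 154 meV.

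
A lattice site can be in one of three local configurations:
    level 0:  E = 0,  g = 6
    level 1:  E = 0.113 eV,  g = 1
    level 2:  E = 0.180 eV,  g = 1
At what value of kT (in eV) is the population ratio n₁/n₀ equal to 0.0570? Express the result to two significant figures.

n₁/n₀ = (g₁/g₀) exp[−(E₁−E₀)/kT] = 0.0570.
⇒ (E₁−E₀)/kT = ln((1/6)/0.0570) = ln(2.924) = 1.073.
kT = 0.113 eV / 1.073 = 0.11 eV.

0.11 eV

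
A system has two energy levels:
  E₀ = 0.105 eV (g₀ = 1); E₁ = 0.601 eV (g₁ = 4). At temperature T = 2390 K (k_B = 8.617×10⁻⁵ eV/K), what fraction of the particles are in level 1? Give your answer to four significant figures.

k_BT = 8.617×10⁻⁵ × 2390 K = 0.205946 eV.
Eᵢ/kT = 0.509842, 2.91824.
Z = Σ gᵢe^(−Eᵢ/kT) = 1·e^(−0.509842) + 4·e^(−2.91824) = 0.600590 + 0.216115 = 0.816705.
P₁ = g₁ e^(−E₁/kT) / Z = 0.216115/0.816705 = 0.2646.

0.2646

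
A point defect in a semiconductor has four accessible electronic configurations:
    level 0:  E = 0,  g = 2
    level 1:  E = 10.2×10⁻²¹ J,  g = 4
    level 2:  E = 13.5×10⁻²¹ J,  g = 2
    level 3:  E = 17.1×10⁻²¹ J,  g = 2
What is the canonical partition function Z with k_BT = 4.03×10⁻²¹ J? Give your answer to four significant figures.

Eᵢ/kT = 0, 2.53102, 3.34988, 4.24318.
Z = Σ gᵢe^(−Eᵢ/kT) = 2·e^(−0) + 4·e^(−2.53102) + 2·e^(−3.34988) + 2·e^(−4.24318) = 2.00000 + 0.318311 + 0.0701771 + 0.0287237 = 2.41721.

Z = 2.417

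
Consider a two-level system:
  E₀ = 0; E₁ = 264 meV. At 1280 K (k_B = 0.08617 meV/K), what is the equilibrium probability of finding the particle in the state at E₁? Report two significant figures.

k_BT = 0.08617 × 1280 K = 110.3 meV.
Eᵢ/kT = 0, 2.393.
Z = Σ e^(−Eᵢ/kT) = e^(−0) + e^(−2.393) = 1.000 + 0.09136 = 1.091.
P₁ = e^(−E₁/kT) / Z = 0.09136/1.091 = 0.084.

0.084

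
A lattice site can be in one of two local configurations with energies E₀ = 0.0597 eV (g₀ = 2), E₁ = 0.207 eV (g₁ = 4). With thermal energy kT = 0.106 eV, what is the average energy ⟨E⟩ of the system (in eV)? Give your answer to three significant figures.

0.109 eV

Eᵢ/kT = 0.56321, 1.9528.
Z = Σ gᵢe^(−Eᵢ/kT) = 2·e^(−0.56321) + 4·e^(−1.9528) = 1.1388 + 0.56751 = 1.7063.
⟨E⟩ = Σ Eᵢ gᵢe^(−Eᵢ/kT) / Z = (0.0597·1.1388 + 0.207·0.56751) / 1.7063 = 0.109 eV.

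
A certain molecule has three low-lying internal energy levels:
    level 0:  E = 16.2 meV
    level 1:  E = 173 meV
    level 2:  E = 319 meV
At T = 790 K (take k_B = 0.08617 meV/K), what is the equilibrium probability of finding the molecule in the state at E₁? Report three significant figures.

0.0899

k_BT = 0.08617 × 790 K = 68.074 meV.
Eᵢ/kT = 0.23798, 2.5414, 4.6861.
Z = Σ e^(−Eᵢ/kT) = e^(−0.23798) + e^(−2.5414) + e^(−4.6861) = 0.78822 + 0.078756 + 0.0092226 = 0.87620.
P₁ = e^(−E₁/kT) / Z = 0.078756/0.87620 = 0.0899.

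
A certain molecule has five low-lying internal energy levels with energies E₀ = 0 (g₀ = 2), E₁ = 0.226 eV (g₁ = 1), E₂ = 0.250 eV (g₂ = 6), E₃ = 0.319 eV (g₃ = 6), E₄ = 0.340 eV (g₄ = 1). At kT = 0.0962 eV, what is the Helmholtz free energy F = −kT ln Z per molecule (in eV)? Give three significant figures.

Eᵢ/kT = 0, 2.3493, 2.5988, 3.3160, 3.5343.
Z = Σ gᵢe^(−Eᵢ/kT) = 2·e^(−0) + 1·e^(−2.3493) + 6·e^(−2.5988) + 6·e^(−3.3160) + 1·e^(−3.5343) = 2.0000 + 0.095436 + 0.44618 + 0.21779 + 0.029179 = 2.7886.
F = −kT ln Z = −0.0962 × ln(2.7886) = −0.0962 × 1.0255 = -0.0987 eV.

-0.0987 eV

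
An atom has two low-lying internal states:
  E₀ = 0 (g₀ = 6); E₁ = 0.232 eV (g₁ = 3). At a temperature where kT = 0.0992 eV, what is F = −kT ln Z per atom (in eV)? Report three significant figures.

Eᵢ/kT = 0, 2.3387.
Z = Σ gᵢe^(−Eᵢ/kT) = 6·e^(−0) + 3·e^(−2.3387) = 6.0000 + 0.28936 = 6.2894.
F = −kT ln Z = −0.0992 × ln(6.2894) = −0.0992 × 1.8389 = -0.182 eV.

-0.182 eV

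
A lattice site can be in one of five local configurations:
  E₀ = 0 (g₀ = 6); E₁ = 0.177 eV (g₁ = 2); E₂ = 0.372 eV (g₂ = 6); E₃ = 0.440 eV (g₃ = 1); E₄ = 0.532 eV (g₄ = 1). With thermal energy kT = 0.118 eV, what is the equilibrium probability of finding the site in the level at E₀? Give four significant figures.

0.8905

Eᵢ/kT = 0, 1.50000, 3.15254, 3.72881, 4.50847.
Z = Σ gᵢe^(−Eᵢ/kT) = 6·e^(−0) + 2·e^(−1.50000) + 6·e^(−3.15254) + 1·e^(−3.72881) + 1·e^(−4.50847) = 6.00000 + 0.446260 + 0.256461 + 0.0240214 + 0.0110153 = 6.73776.
P₀ = g₀ e^(−E₀/kT) / Z = 6.00000/6.73776 = 0.8905.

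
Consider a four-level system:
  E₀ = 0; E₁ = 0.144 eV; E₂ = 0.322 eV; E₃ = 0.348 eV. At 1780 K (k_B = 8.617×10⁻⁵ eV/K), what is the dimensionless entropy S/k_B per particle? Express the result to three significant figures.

k_BT = 8.617×10⁻⁵ × 1780 K = 0.15338 eV.
Eᵢ/kT = 0, 0.93884, 2.0994, 2.2689.
Z = Σ e^(−Eᵢ/kT) = e^(−0) + e^(−0.93884) + e^(−2.0994) + e^(−2.2689) = 1.0000 + 0.39108 + 0.12253 + 0.10343 = 1.6170.
⟨E⟩ = Σ EᵢPᵢ = 0.081487 eV.
S/k_B = ln Z + ⟨E⟩/kT = ln(1.6170) + 0.081487/0.15338 = 0.48057 + 0.53128 = 1.01.

1.01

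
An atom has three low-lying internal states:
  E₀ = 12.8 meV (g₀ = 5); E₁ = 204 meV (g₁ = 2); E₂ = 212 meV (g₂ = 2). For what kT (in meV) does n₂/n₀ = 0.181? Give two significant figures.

n₂/n₀ = (g₂/g₀) exp[−(E₂−E₀)/kT] = 0.181.
⇒ (E₂−E₀)/kT = ln((2/5)/0.181) = ln(2.210) = 0.7930.
kT = 199.2 meV / 0.7930 = 250 meV.

250 meV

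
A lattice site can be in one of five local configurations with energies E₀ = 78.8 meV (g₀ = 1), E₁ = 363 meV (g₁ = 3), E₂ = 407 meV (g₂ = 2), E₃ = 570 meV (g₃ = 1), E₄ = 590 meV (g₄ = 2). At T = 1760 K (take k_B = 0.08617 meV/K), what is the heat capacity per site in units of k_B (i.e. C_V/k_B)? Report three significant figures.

k_BT = 0.08617 × 1760 K = 151.66 meV.
Eᵢ/kT = 0.51958, 2.3935, 2.6836, 3.7584, 3.8903.
Z = Σ gᵢe^(−Eᵢ/kT) = 1·e^(−0.51958) + 3·e^(−2.3935) + 2·e^(−2.6836) + 1·e^(−3.7584) + 2·e^(−3.8903) = 0.59477 + 0.27393 + 0.13663 + 0.023321 + 0.040878 = 1.0695.
⟨E⟩ = 223.77 meV, ⟨E²⟩ = 78754 meV².
C_V/k_B = (⟨E²⟩ − ⟨E⟩²)/(kT)² = (78754 − 50073)/23001 = 1.25.

1.25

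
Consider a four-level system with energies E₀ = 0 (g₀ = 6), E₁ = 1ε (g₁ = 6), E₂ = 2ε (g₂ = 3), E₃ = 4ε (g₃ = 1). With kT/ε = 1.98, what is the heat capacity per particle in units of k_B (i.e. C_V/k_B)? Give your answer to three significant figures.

Eᵢ/kT = 0, 0.50505, 1.0101, 2.0202.
Z = Σ gᵢe^(−Eᵢ/kT) = 6·e^(−0) + 6·e^(−0.50505) + 3·e^(−1.0101) + 1·e^(−2.0202) = 6.0000 + 3.6209 + 1.0925 + 0.13263 = 10.846.
⟨E⟩ = 0.58422 ε, ⟨E²⟩ = 0.93242 ε².
C_V/k_B = (⟨E²⟩ − ⟨E⟩²)/(kT)² = (0.93242 − 0.34131)/3.9204 = 0.151.

0.151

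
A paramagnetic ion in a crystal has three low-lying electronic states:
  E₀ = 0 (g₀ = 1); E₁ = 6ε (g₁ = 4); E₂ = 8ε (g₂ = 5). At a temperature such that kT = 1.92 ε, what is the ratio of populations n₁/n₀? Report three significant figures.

0.176

n₁/n₀ = (g₁/g₀) exp[−(E₁−E₀)/kT] = (4/1) × exp(−(6ε)/(1.92ε)) = (4/1) × exp(-3.1250) = 0.176.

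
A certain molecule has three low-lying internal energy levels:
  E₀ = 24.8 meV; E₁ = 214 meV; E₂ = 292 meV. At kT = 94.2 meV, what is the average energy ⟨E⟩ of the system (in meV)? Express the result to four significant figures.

59.22 meV

Eᵢ/kT = 0.263270, 2.27176, 3.09979.
Z = Σ e^(−Eᵢ/kT) = e^(−0.263270) + e^(−2.27176) + e^(−3.09979) = 0.768534 + 0.103131 + 0.0450587 = 0.916724.
⟨E⟩ = Σ Eᵢ e^(−Eᵢ/kT) / Z = (24.8·0.768534 + 214·0.103131 + 292·0.0450587) / 0.916724 = 59.22 meV.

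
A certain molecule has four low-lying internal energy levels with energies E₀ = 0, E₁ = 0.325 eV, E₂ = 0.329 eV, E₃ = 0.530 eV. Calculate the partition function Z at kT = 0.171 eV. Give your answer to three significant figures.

Eᵢ/kT = 0, 1.9006, 1.9240, 3.0994.
Z = Σ e^(−Eᵢ/kT) = e^(−0) + e^(−1.9006) + e^(−1.9240) + e^(−3.0994) = 1.0000 + 0.14948 + 0.14602 + 0.045076 = 1.3406.

Z = 1.34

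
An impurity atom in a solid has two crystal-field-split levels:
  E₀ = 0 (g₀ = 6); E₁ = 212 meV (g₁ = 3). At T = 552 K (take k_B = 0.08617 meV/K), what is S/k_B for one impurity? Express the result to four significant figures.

k_BT = 0.08617 × 552 K = 47.5658 meV.
Eᵢ/kT = 0, 4.45698.
Z = Σ gᵢe^(−Eᵢ/kT) = 6·e^(−0) + 3·e^(−4.45698) = 6.00000 + 0.0347920 = 6.03479.
⟨E⟩ = Σ EᵢPᵢ = 1.22223 meV.
S/k_B = ln Z + ⟨E⟩/kT = ln(6.03479) + 1.22223/47.5658 = 1.79754 + 0.0256956 = 1.823.

1.823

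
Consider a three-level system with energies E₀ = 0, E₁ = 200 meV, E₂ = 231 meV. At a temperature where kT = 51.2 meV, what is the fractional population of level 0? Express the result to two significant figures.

0.97

Eᵢ/kT = 0, 3.906, 4.512.
Z = Σ e^(−Eᵢ/kT) = e^(−0) + e^(−3.906) + e^(−4.512) = 1.000 + 0.02012 + 0.01098 = 1.031.
P₀ = e^(−E₀/kT) / Z = 1.000/1.031 = 0.97.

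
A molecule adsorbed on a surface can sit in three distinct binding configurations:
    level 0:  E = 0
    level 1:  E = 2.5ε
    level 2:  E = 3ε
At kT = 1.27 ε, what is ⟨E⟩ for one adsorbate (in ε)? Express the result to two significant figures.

Eᵢ/kT = 0, 1.969, 2.362.
Z = Σ e^(−Eᵢ/kT) = e^(−0) + e^(−1.969) + e^(−2.362) = 1.000 + 0.1396 + 0.09423 = 1.234.
⟨E⟩ = Σ Eᵢ e^(−Eᵢ/kT) / Z = (0·1.000 + 2.5·0.1396 + 3·0.09423) / 1.234 = 0.51 ε.

0.51 ε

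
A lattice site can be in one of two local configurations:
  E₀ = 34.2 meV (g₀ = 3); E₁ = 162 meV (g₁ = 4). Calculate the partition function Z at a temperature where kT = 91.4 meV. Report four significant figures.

Eᵢ/kT = 0.374179, 1.77243.
Z = Σ gᵢe^(−Eᵢ/kT) = 3·e^(−0.374179) + 4·e^(−1.77243) = 2.06356 + 0.679678 = 2.74324.

Z = 2.743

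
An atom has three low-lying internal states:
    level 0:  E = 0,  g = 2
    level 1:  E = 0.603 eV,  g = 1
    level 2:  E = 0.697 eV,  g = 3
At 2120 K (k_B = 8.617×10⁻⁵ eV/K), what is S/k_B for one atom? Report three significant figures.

k_BT = 8.617×10⁻⁵ × 2120 K = 0.18268 eV.
Eᵢ/kT = 0, 3.3009, 3.8154.
Z = Σ gᵢe^(−Eᵢ/kT) = 2·e^(−0) + 1·e^(−3.3009) + 3·e^(−3.8154) = 2.0000 + 0.036850 + 0.066087 = 2.1029.
⟨E⟩ = Σ EᵢPᵢ = 0.032471 eV.
S/k_B = ln Z + ⟨E⟩/kT = ln(2.1029) + 0.032471/0.18268 = 0.74332 + 0.17775 = 0.921.

0.921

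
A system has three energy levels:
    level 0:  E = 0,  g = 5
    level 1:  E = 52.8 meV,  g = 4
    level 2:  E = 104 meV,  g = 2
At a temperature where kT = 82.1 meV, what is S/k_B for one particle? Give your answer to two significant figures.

2.3

Eᵢ/kT = 0, 0.6431, 1.267.
Z = Σ gᵢe^(−Eᵢ/kT) = 5·e^(−0) + 4·e^(−0.6431) + 2·e^(−1.267) = 5.000 + 2.103 + 0.5634 = 7.666.
⟨E⟩ = Σ EᵢPᵢ = 22.13 meV.
S/k_B = ln Z + ⟨E⟩/kT = ln(7.666) + 22.13/82.1 = 2.037 + 0.2695 = 2.3.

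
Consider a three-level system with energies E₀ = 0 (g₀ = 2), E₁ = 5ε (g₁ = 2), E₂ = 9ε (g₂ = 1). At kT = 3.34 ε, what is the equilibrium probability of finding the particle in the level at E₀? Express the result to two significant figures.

Eᵢ/kT = 0, 1.497, 2.695.
Z = Σ gᵢe^(−Eᵢ/kT) = 2·e^(−0) + 2·e^(−1.497) + 1·e^(−2.695) = 2.000 + 0.4476 + 0.06754 = 2.515.
P₀ = g₀ e^(−E₀/kT) / Z = 2.000/2.515 = 0.80.

0.80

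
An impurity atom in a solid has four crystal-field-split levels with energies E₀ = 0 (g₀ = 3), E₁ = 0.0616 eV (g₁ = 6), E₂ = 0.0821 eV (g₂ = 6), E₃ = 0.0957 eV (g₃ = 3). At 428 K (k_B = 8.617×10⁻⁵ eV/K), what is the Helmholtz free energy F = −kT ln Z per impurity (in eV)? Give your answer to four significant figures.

-0.05936 eV

k_BT = 8.617×10⁻⁵ × 428 K = 0.0368808 eV.
Eᵢ/kT = 0, 1.67025, 2.22609, 2.59485.
Z = Σ gᵢe^(−Eᵢ/kT) = 3·e^(−0) + 6·e^(−1.67025) + 6·e^(−2.22609) + 3·e^(−2.59485) = 3.00000 + 1.12920 + 0.647698 + 0.223971 = 5.00087.
F = −kT ln Z = −0.0368808 × ln(5.00087) = −0.0368808 × 1.60961 = -0.05936 eV.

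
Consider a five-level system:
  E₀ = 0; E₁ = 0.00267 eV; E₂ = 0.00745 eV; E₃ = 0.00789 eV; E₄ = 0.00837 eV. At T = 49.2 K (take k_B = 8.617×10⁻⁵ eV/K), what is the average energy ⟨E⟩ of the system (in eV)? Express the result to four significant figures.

k_BT = 8.617×10⁻⁵ × 49.2 K = 0.00423956 eV.
Eᵢ/kT = 0, 0.629782, 1.75726, 1.86104, 1.97426.
Z = Σ e^(−Eᵢ/kT) = e^(−0) + e^(−0.629782) + e^(−1.75726) + e^(−1.86104) + e^(−1.97426) = 1.00000 + 0.532708 + 0.172517 + 0.155511 + 0.138864 = 1.99960.
⟨E⟩ = Σ Eᵢ e^(−Eᵢ/kT) / Z = (0·1.00000 + 0.00267·0.532708 + 0.00745·0.172517 + 0.00789·0.155511 + 0.00837·0.138864) / 1.99960 = 0.002549 eV.

0.002549 eV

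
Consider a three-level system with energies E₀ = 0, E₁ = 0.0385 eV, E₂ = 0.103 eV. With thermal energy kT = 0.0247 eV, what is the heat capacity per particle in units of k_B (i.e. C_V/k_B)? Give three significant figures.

Eᵢ/kT = 0, 1.5587, 4.1700.
Z = Σ e^(−Eᵢ/kT) = e^(−0) + e^(−1.5587) + e^(−4.1700) = 1.0000 + 0.21041 + 0.015452 = 1.2259.
⟨E⟩ = 0.0079063 eV, ⟨E²⟩ = 0.00038813 eV².
C_V/k_B = (⟨E²⟩ − ⟨E⟩²)/(kT)² = (0.00038813 − 0.000062510)/0.00061009 = 0.534.

0.534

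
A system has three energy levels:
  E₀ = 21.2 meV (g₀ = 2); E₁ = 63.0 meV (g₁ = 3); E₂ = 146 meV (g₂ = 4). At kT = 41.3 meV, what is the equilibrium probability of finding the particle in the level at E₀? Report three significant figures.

0.609

Eᵢ/kT = 0.51332, 1.5254, 3.5351.
Z = Σ gᵢe^(−Eᵢ/kT) = 2·e^(−0.51332) + 3·e^(−1.5254) + 4·e^(−3.5351) = 1.1970 + 0.65260 + 0.11662 = 1.9662.
P₀ = g₀ e^(−E₀/kT) / Z = 1.1970/1.9662 = 0.609.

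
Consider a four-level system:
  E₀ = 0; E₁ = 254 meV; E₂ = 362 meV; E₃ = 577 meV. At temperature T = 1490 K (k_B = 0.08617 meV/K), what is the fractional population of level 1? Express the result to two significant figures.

0.11

k_BT = 0.08617 × 1490 K = 128.4 meV.
Eᵢ/kT = 0, 1.978, 2.819, 4.494.
Z = Σ e^(−Eᵢ/kT) = e^(−0) + e^(−1.978) + e^(−2.819) + e^(−4.494) = 1.000 + 0.1383 + 0.05967 + 0.01118 = 1.209.
P₁ = e^(−E₁/kT) / Z = 0.1383/1.209 = 0.11.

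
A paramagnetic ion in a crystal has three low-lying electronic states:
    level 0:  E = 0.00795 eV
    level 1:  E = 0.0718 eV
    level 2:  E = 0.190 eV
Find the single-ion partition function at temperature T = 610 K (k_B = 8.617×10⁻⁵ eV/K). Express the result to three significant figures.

Z = 1.14

k_BT = 8.617×10⁻⁵ × 610 K = 0.052564 eV.
Eᵢ/kT = 0.15124, 1.3660, 3.6146.
Z = Σ e^(−Eᵢ/kT) = e^(−0.15124) + e^(−1.3660) + e^(−3.6146) = 0.85964 + 0.25513 + 0.026928 = 1.1417.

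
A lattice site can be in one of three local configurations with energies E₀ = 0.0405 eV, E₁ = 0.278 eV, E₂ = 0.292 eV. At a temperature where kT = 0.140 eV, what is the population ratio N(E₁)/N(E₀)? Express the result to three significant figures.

0.183

n₁/n₀ = exp[−(E₁−E₀)/kT] = exp(−(0.2375 eV)/(0.140 eV)) = exp(-1.6964) = 0.183.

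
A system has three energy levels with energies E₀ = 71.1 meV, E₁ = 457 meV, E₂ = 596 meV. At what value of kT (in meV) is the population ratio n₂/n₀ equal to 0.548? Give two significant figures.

870 meV

n₂/n₀ = exp[−(E₂−E₀)/kT] = 0.548.
⇒ (E₂−E₀)/kT = ln(1/0.548) = ln(1.825) = 0.6016.
kT = 524.9 meV / 0.6016 = 870 meV.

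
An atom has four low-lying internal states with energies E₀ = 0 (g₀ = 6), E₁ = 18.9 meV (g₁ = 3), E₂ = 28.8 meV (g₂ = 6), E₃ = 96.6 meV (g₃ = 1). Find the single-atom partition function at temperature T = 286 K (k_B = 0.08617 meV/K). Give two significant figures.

Z = 9.3

k_BT = 0.08617 × 286 K = 24.64 meV.
Eᵢ/kT = 0, 0.7670, 1.169, 3.920.
Z = Σ gᵢe^(−Eᵢ/kT) = 6·e^(−0) + 3·e^(−0.7670) + 6·e^(−1.169) + 1·e^(−3.920) = 6.000 + 1.393 + 1.864 + 0.01984 = 9.277.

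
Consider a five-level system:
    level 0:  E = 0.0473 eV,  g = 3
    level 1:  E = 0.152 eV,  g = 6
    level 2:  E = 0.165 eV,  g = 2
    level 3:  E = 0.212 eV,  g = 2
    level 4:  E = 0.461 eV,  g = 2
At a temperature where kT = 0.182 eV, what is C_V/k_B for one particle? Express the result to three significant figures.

0.184

Eᵢ/kT = 0.25989, 0.83516, 0.90659, 1.1648, 2.5330.
Z = Σ gᵢe^(−Eᵢ/kT) = 3·e^(−0.25989) + 6·e^(−0.83516) + 2·e^(−0.90659) + 2·e^(−1.1648) + 2·e^(−2.5330) = 2.3134 + 2.6028 + 0.80780 + 0.62397 + 0.15884 = 6.5068.
⟨E⟩ = 0.12969 eV, ⟨E²⟩ = 0.022915 eV².
C_V/k_B = (⟨E²⟩ − ⟨E⟩²)/(kT)² = (0.022915 − 0.016819)/0.033124 = 0.184.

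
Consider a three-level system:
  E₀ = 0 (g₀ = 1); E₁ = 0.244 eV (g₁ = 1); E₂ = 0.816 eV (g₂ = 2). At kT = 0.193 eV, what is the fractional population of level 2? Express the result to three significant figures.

0.0222

Eᵢ/kT = 0, 1.2642, 4.2280.
Z = Σ gᵢe^(−Eᵢ/kT) = 1·e^(−0) + 1·e^(−1.2642) + 2·e^(−4.2280) = 1.0000 + 0.28247 + 0.029163 = 1.3116.
P₂ = g₂ e^(−E₂/kT) / Z = 0.029163/1.3116 = 0.0222.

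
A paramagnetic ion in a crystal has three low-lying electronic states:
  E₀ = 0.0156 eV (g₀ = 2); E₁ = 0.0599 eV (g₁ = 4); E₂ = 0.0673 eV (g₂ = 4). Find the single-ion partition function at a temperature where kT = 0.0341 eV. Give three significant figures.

Eᵢ/kT = 0.45748, 1.7566, 1.9736.
Z = Σ gᵢe^(−Eᵢ/kT) = 2·e^(−0.45748) + 4·e^(−1.7566) + 4·e^(−1.9736) = 1.2658 + 0.69052 + 0.55582 = 2.5121.

Z = 2.51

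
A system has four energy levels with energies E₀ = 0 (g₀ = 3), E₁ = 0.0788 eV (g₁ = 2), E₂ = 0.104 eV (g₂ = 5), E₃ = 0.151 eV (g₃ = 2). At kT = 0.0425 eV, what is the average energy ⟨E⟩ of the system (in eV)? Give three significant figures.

0.0206 eV

Eᵢ/kT = 0, 1.8541, 2.4471, 3.5529.
Z = Σ gᵢe^(−Eᵢ/kT) = 3·e^(−0) + 2·e^(−1.8541) + 5·e^(−2.4471) + 2·e^(−3.5529) = 3.0000 + 0.31319 + 0.43272 + 0.057283 = 3.8032.
⟨E⟩ = Σ Eᵢ gᵢe^(−Eᵢ/kT) / Z = (0·3.0000 + 0.0788·0.31319 + 0.104·0.43272 + 0.151·0.057283) / 3.8032 = 0.0206 eV.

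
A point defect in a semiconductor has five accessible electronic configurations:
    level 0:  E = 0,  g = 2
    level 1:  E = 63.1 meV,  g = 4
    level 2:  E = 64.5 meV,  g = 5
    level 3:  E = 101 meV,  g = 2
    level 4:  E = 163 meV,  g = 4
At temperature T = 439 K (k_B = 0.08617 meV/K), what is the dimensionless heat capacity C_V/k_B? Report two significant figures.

0.96

k_BT = 0.08617 × 439 K = 37.83 meV.
Eᵢ/kT = 0, 1.668, 1.705, 2.670, 4.309.
Z = Σ gᵢe^(−Eᵢ/kT) = 2·e^(−0) + 4·e^(−1.668) + 5·e^(−1.705) + 2·e^(−2.670) + 4·e^(−4.309) = 2.000 + 0.7545 + 0.9089 + 0.1385 + 0.05379 = 3.856.
⟨E⟩ = 33.45 meV, ⟨E²⟩ = 2497 meV².
C_V/k_B = (⟨E²⟩ − ⟨E⟩²)/(kT)² = (2497 − 1119)/1431 = 0.96.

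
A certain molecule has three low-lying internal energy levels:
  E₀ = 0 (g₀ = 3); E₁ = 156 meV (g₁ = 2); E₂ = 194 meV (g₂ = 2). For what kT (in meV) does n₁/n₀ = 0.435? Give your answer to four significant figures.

365.4 meV

n₁/n₀ = (g₁/g₀) exp[−(E₁−E₀)/kT] = 0.435.
⇒ (E₁−E₀)/kT = ln((2/3)/0.435) = ln(1.53257) = 0.426946.
kT = 156 meV / 0.426946 = 365.4 meV.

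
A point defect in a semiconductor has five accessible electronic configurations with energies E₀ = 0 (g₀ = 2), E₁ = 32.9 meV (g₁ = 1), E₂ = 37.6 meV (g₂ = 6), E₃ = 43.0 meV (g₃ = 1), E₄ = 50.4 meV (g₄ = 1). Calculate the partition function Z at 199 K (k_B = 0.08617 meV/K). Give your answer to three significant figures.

k_BT = 0.08617 × 199 K = 17.148 meV.
Eᵢ/kT = 0, 1.9186, 2.1927, 2.5076, 2.9391.
Z = Σ gᵢe^(−Eᵢ/kT) = 2·e^(−0) + 1·e^(−1.9186) + 6·e^(−2.1927) + 1·e^(−2.5076) + 1·e^(−2.9391) = 2.0000 + 0.14681 + 0.66969 + 0.081464 + 0.052913 = 2.9509.

Z = 2.95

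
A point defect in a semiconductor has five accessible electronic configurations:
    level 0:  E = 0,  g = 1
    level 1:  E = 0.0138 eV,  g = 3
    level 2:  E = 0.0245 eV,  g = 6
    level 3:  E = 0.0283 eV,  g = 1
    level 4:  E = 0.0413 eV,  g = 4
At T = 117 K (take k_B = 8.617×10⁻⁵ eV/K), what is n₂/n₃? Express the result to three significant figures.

k_BT = 8.617×10⁻⁵ × 117 K = 0.010082 eV.
n₂/n₃ = (g₂/g₃) exp[−(E₂−E₃)/kT] = (6/1) × exp(−(-0.0038 eV)/(0.010082 eV)) = (6/1) × exp(0.37691) = 8.75.

8.75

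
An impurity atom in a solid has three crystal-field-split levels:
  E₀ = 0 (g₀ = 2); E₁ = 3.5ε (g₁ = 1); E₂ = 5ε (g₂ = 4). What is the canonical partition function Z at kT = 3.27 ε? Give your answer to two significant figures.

Z = 3.2

Eᵢ/kT = 0, 1.070, 1.529.
Z = Σ gᵢe^(−Eᵢ/kT) = 2·e^(−0) + 1·e^(−1.070) + 4·e^(−1.529) = 2.000 + 0.3430 + 0.8670 = 3.210.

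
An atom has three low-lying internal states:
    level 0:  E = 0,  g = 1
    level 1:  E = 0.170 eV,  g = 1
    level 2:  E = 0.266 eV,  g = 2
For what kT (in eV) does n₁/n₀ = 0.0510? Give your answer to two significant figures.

0.057 eV

n₁/n₀ = (g₁/g₀) exp[−(E₁−E₀)/kT] = 0.0510.
⇒ (E₁−E₀)/kT = ln((1/1)/0.0510) = ln(19.61) = 2.976.
kT = 0.170 eV / 2.976 = 0.057 eV.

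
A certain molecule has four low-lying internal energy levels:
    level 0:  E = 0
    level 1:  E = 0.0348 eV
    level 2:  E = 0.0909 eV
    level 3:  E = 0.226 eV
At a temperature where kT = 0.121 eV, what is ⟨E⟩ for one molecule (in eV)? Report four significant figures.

Eᵢ/kT = 0, 0.287603, 0.751240, 1.86777.
Z = Σ e^(−Eᵢ/kT) = e^(−0) + e^(−0.287603) + e^(−0.751240) + e^(−1.86777) = 1.00000 + 0.750059 + 0.471781 + 0.154468 = 2.37631.
⟨E⟩ = Σ Eᵢ e^(−Eᵢ/kT) / Z = (0·1.00000 + 0.0348·0.750059 + 0.0909·0.471781 + 0.226·0.154468) / 2.37631 = 0.04372 eV.

0.04372 eV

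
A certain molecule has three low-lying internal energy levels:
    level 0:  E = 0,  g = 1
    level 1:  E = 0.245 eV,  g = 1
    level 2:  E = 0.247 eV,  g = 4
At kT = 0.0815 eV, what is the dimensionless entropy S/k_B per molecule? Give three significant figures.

0.808

Eᵢ/kT = 0, 3.0061, 3.0307.
Z = Σ gᵢe^(−Eᵢ/kT) = 1·e^(−0) + 1·e^(−3.0061) + 4·e^(−3.0307) = 1.0000 + 0.049484 + 0.19313 = 1.2426.
⟨E⟩ = Σ EᵢPᵢ = 0.048146 eV.
S/k_B = ln Z + ⟨E⟩/kT = ln(1.2426) + 0.048146/0.0815 = 0.21721 + 0.59075 = 0.808.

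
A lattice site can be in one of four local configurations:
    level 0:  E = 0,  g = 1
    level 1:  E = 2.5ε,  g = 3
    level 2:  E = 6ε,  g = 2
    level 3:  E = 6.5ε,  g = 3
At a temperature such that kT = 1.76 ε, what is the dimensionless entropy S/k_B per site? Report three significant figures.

1.44

Eᵢ/kT = 0, 1.4205, 3.4091, 3.6932.
Z = Σ gᵢe^(−Eᵢ/kT) = 1·e^(−0) + 3·e^(−1.4205) + 2·e^(−3.4091) + 3·e^(−3.6932) = 1.0000 + 0.72478 + 0.066142 + 0.074677 = 1.8656.
⟨E⟩ = Σ EᵢPᵢ = 1.4441 ε.
S/k_B = ln Z + ⟨E⟩/kT = ln(1.8656) + 1.4441/1.76 = 0.62358 + 0.82051 = 1.44.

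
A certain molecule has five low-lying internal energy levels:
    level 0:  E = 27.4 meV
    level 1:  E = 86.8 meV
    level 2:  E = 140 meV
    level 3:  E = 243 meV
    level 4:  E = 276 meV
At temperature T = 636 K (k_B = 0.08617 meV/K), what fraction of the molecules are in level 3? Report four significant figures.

0.01307

k_BT = 0.08617 × 636 K = 54.8041 meV.
Eᵢ/kT = 0.499963, 1.58382, 2.55455, 4.43397, 5.03612.
Z = Σ e^(−Eᵢ/kT) = e^(−0.499963) + e^(−1.58382) + e^(−2.55455) + e^(−4.43397) + e^(−5.03612) = 0.606553 + 0.205190 + 0.0777272 + 0.0118673 + 0.00649892 = 0.907836.
P₃ = e^(−E₃/kT) / Z = 0.0118673/0.907836 = 0.01307.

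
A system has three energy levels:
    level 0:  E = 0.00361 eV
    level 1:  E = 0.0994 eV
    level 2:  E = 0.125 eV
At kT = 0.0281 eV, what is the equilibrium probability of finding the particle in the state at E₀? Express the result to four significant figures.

Eᵢ/kT = 0.128470, 3.53737, 4.44840.
Z = Σ e^(−Eᵢ/kT) = e^(−0.128470) + e^(−3.53737) + e^(−4.44840) = 0.879440 + 0.0290897 + 0.0116973 = 0.920227.
P₀ = e^(−E₀/kT) / Z = 0.879440/0.920227 = 0.9557.

0.9557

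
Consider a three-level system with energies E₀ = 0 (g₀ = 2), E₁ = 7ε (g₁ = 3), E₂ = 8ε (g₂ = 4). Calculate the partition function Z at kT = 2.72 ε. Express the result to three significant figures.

Eᵢ/kT = 0, 2.5735, 2.9412.
Z = Σ gᵢe^(−Eᵢ/kT) = 2·e^(−0) + 3·e^(−2.5735) + 4·e^(−2.9412) = 2.0000 + 0.22880 + 0.21121 = 2.4400.

Z = 2.44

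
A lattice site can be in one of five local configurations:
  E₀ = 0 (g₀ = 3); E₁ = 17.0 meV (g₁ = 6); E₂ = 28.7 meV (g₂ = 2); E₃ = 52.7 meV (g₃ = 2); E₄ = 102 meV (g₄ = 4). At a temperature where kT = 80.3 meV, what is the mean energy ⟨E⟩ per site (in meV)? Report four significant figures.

Eᵢ/kT = 0, 0.211706, 0.357410, 0.656289, 1.27024.
Z = Σ gᵢe^(−Eᵢ/kT) = 3·e^(−0) + 6·e^(−0.211706) + 2·e^(−0.357410) + 2·e^(−0.656289) + 4·e^(−1.27024) = 3.00000 + 4.85522 + 1.39897 + 1.03755 + 1.12306 = 11.4148.
⟨E⟩ = Σ Eᵢ gᵢe^(−Eᵢ/kT) / Z = (0·3.00000 + 17.0·4.85522 + 28.7·1.39897 + 52.7·1.03755 + 102·1.12306) / 11.4148 = 25.57 meV.

25.57 meV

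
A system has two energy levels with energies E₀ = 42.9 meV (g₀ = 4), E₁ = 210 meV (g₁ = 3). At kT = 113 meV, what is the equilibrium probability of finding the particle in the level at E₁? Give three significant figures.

0.146

Eᵢ/kT = 0.37965, 1.8584.
Z = Σ gᵢe^(−Eᵢ/kT) = 4·e^(−0.37965) + 3·e^(−1.8584) = 2.7364 + 0.46777 = 3.2042.
P₁ = g₁ e^(−E₁/kT) / Z = 0.46777/3.2042 = 0.146.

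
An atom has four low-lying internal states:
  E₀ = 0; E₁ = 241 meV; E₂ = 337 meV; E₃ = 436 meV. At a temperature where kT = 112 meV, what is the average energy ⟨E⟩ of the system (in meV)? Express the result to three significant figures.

45.1 meV

Eᵢ/kT = 0, 2.1518, 3.0089, 3.8929.
Z = Σ e^(−Eᵢ/kT) = e^(−0) + e^(−2.1518) + e^(−3.0089) + e^(−3.8929) = 1.0000 + 0.11627 + 0.049346 + 0.020386 = 1.1860.
⟨E⟩ = Σ Eᵢ e^(−Eᵢ/kT) / Z = (0·1.0000 + 241·0.11627 + 337·0.049346 + 436·0.020386) / 1.1860 = 45.1 meV.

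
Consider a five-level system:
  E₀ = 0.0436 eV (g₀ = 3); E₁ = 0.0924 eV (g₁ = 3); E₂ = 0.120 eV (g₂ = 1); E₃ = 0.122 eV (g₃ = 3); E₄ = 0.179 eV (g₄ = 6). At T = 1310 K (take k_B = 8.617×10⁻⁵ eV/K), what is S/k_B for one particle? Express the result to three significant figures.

2.67

k_BT = 8.617×10⁻⁵ × 1310 K = 0.11288 eV.
Eᵢ/kT = 0.38625, 0.81857, 1.0631, 1.0808, 1.5858.
Z = Σ gᵢe^(−Eᵢ/kT) = 3·e^(−0.38625) + 3·e^(−0.81857) + 1·e^(−1.0631) + 3·e^(−1.0808) + 6·e^(−1.5858) = 2.0388 + 1.3232 + 0.34538 + 1.0180 + 1.2287 = 5.9541.
⟨E⟩ = Σ EᵢPᵢ = 0.10022 eV.
S/k_B = ln Z + ⟨E⟩/kT = ln(5.9541) + 0.10022/0.11288 = 1.7841 + 0.88785 = 2.67.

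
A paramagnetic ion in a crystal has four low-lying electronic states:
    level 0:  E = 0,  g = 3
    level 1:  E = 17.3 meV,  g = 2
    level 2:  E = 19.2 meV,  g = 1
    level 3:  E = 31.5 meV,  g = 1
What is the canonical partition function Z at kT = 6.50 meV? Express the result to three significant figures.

Eᵢ/kT = 0, 2.6615, 2.9538, 4.8462.
Z = Σ gᵢe^(−Eᵢ/kT) = 3·e^(−0) + 2·e^(−2.6615) + 1·e^(−2.9538) + 1·e^(−4.8462) = 3.0000 + 0.13969 + 0.052141 + 0.0078582 = 3.1997.

Z = 3.20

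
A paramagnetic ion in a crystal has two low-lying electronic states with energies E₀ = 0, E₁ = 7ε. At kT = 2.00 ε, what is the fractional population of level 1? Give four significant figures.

0.02931

Eᵢ/kT = 0, 3.50000.
Z = Σ e^(−Eᵢ/kT) = e^(−0) + e^(−3.50000) = 1.00000 + 0.0301974 = 1.03020.
P₁ = e^(−E₁/kT) / Z = 0.0301974/1.03020 = 0.02931.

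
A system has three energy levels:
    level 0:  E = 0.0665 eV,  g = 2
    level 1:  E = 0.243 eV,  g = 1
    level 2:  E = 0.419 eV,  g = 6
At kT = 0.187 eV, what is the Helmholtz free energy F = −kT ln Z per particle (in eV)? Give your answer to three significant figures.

-0.157 eV

Eᵢ/kT = 0.35561, 1.2995, 2.2406.
Z = Σ gᵢe^(−Eᵢ/kT) = 2·e^(−0.35561) + 1·e^(−1.2995) + 6·e^(−2.2406) = 1.4015 + 0.27267 + 0.63837 = 2.3125.
F = −kT ln Z = −0.187 × ln(2.3125) = −0.187 × 0.83833 = -0.157 eV.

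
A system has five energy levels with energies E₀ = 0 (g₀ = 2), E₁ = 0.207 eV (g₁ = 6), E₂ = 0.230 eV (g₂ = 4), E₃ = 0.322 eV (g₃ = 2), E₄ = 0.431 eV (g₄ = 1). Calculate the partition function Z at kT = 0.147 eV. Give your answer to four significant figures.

Z = 4.581

Eᵢ/kT = 0, 1.40816, 1.56463, 2.19048, 2.93197.
Z = Σ gᵢe^(−Eᵢ/kT) = 2·e^(−0) + 6·e^(−1.40816) + 4·e^(−1.56463) + 2·e^(−2.19048) + 1·e^(−2.93197) = 2.00000 + 1.46756 + 0.836662 + 0.223726 + 0.0532919 = 4.58124.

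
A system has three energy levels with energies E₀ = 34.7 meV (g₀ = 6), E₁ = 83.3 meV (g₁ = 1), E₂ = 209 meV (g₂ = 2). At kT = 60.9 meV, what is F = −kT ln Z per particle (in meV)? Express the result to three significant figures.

-79.9 meV

Eᵢ/kT = 0.56979, 1.3678, 3.4319.
Z = Σ gᵢe^(−Eᵢ/kT) = 6·e^(−0.56979) + 1·e^(−1.3678) + 2·e^(−3.4319) = 3.3939 + 0.25467 + 0.064651 = 3.7132.
F = −kT ln Z = −60.9 × ln(3.7132) = −60.9 × 1.3119 = -79.9 meV.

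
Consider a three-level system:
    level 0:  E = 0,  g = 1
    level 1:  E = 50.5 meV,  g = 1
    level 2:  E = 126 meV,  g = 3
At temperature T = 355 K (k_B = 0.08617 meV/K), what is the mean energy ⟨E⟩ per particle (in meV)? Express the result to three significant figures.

12.8 meV

k_BT = 0.08617 × 355 K = 30.590 meV.
Eᵢ/kT = 0, 1.6509, 4.1190.
Z = Σ gᵢe^(−Eᵢ/kT) = 1·e^(−0) + 1·e^(−1.6509) + 3·e^(−4.1190) = 1.0000 + 0.19188 + 0.048782 = 1.2407.
⟨E⟩ = Σ Eᵢ gᵢe^(−Eᵢ/kT) / Z = (0·1.0000 + 50.5·0.19188 + 126·0.048782) / 1.2407 = 12.8 meV.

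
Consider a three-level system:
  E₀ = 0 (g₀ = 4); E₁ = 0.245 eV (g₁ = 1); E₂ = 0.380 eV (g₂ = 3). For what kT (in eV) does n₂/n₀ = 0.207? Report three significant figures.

0.295 eV

n₂/n₀ = (g₂/g₀) exp[−(E₂−E₀)/kT] = 0.207.
⇒ (E₂−E₀)/kT = ln((3/4)/0.207) = ln(3.6232) = 1.2874.
kT = 0.380 eV / 1.2874 = 0.295 eV.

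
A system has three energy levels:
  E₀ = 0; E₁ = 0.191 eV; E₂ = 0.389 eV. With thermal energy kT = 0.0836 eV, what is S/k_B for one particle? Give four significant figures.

0.3548

Eᵢ/kT = 0, 2.28469, 4.65311.
Z = Σ e^(−Eᵢ/kT) = e^(−0) + e^(−2.28469) + e^(−4.65311) = 1.00000 + 0.101806 + 0.00953191 = 1.11134.
⟨E⟩ = Σ EᵢPᵢ = 0.0208333 eV.
S/k_B = ln Z + ⟨E⟩/kT = ln(1.11134) + 0.0208333/0.0836 = 0.105566 + 0.249202 = 0.3548.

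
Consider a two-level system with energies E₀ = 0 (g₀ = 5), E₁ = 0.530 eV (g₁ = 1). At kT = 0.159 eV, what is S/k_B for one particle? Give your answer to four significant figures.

1.640

Eᵢ/kT = 0, 3.33333.
Z = Σ gᵢe^(−Eᵢ/kT) = 5·e^(−0) + 1·e^(−3.33333) = 5.00000 + 0.0356741 = 5.03567.
⟨E⟩ = Σ EᵢPᵢ = 0.00375467 eV.
S/k_B = ln Z + ⟨E⟩/kT = ln(5.03567) + 0.00375467/0.159 = 1.61655 + 0.0236143 = 1.640.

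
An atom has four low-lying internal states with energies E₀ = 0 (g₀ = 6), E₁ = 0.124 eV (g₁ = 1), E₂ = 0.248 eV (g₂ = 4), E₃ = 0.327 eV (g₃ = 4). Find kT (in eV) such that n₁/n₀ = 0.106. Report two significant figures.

0.27 eV

n₁/n₀ = (g₁/g₀) exp[−(E₁−E₀)/kT] = 0.106.
⇒ (E₁−E₀)/kT = ln((1/6)/0.106) = ln(1.572) = 0.4523.
kT = 0.124 eV / 0.4523 = 0.27 eV.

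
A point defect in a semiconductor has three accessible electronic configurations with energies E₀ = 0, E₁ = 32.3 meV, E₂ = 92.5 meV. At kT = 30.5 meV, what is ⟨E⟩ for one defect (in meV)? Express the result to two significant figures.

Eᵢ/kT = 0, 1.059, 3.033.
Z = Σ e^(−Eᵢ/kT) = e^(−0) + e^(−1.059) + e^(−3.033) = 1.000 + 0.3468 + 0.04817 = 1.395.
⟨E⟩ = Σ Eᵢ e^(−Eᵢ/kT) / Z = (0·1.000 + 32.3·0.3468 + 92.5·0.04817) / 1.395 = 11 meV.

11 meV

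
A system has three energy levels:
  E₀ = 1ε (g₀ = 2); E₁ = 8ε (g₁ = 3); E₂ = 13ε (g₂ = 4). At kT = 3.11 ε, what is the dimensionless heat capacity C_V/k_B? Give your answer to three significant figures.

Eᵢ/kT = 0.32154, 2.5723, 4.1801.
Z = Σ gᵢe^(−Eᵢ/kT) = 2·e^(−0.32154) + 3·e^(−2.5723) + 4·e^(−4.1801) = 1.4501 + 0.22908 + 0.061188 = 1.7404.
⟨E⟩ = 2.3432 ε, ⟨E²⟩ = 15.199 ε².
C_V/k_B = (⟨E²⟩ − ⟨E⟩²)/(kT)² = (15.199 − 5.4906)/9.6721 = 1.00.

1.00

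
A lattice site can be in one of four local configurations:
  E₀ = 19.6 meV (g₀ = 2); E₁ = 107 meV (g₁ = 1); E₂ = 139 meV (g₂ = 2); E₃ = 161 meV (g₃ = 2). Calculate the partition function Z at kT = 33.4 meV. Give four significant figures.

Eᵢ/kT = 0.586826, 3.20359, 4.16168, 4.82036.
Z = Σ gᵢe^(−Eᵢ/kT) = 2·e^(−0.586826) + 1·e^(−3.20359) + 2·e^(−4.16168) + 2·e^(−4.82036) = 1.11218 + 0.0406161 + 0.0311627 + 0.0161278 = 1.20009.

Z = 1.200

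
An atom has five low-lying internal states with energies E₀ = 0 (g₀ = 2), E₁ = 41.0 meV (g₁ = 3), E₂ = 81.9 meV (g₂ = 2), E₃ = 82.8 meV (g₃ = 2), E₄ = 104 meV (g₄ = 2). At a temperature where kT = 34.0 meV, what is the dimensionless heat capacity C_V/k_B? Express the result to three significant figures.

0.831

Eᵢ/kT = 0, 1.2059, 2.4088, 2.4353, 3.0588.
Z = Σ gᵢe^(−Eᵢ/kT) = 2·e^(−0) + 3·e^(−1.2059) + 2·e^(−2.4088) + 2·e^(−2.4353) + 2·e^(−3.0588) = 2.0000 + 0.89827 + 0.17985 + 0.17514 + 0.093888 = 3.3471.
⟨E⟩ = 22.654 meV, ⟨E²⟩ = 1473.7 meV².
C_V/k_B = (⟨E²⟩ − ⟨E⟩²)/(kT)² = (1473.7 − 513.20)/1156.0 = 0.831.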